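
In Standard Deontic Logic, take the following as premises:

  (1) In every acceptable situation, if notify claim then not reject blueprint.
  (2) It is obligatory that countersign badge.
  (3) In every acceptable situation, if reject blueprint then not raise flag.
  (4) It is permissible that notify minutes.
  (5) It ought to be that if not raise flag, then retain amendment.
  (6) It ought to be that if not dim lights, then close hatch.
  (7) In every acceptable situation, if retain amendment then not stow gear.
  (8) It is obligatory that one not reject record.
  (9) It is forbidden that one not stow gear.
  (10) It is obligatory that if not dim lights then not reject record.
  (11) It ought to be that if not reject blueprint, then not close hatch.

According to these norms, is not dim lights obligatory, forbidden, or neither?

Premise 9 is F(¬stow_gear), i.e. O(stow_gear).
Premise 7 is O(retain_amendment → ¬stow_gear); contrapositively O(stow_gear → ¬retain_amendment). Since O(stow_gear) holds, K gives O(¬retain_amendment).
Premise 5 is O(¬raise_flag → retain_amendment); contrapositively O(¬retain_amendment → raise_flag). Since O(¬retain_amendment) holds, K gives O(raise_flag).
The contrapositive of premise 3 (O(reject_blueprint → ¬raise_flag)) is O(raise_flag → ¬reject_blueprint), and O(raise_flag) is already established, so O(¬reject_blueprint).
From O(¬reject_blueprint) and premise 11, O(¬reject_blueprint → ¬close_hatch), we obtain O(¬close_hatch).
The contrapositive of premise 6 (O(¬dim_lights → close_hatch)) is O(¬close_hatch → dim_lights), and O(¬close_hatch) is already established, so O(dim_lights).
Premises 1, 2, 4, 8, 10 do not contribute to this derivation.
Thus O(dim_lights), which is F(¬dim_lights): ¬dim_lights is forbidden.

Forbidden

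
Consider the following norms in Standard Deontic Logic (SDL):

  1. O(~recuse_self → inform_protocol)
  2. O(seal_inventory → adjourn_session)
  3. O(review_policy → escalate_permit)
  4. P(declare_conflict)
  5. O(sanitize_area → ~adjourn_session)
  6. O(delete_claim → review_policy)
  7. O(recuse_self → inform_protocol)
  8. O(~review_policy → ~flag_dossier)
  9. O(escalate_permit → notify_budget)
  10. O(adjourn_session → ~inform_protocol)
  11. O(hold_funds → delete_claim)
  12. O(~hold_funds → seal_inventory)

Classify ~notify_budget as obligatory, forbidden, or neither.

By case analysis on recuse_self: premise 7 gives O(recuse_self → inform_protocol) and premise 1 gives O(~recuse_self → inform_protocol), so O(inform_protocol) either way.
The contrapositive of premise 10 (O(adjourn_session → ~inform_protocol)) is O(inform_protocol → ~adjourn_session), and O(inform_protocol) is already established, so O(~adjourn_session).
The contrapositive of premise 2 (O(seal_inventory → adjourn_session)) is O(~adjourn_session → ~seal_inventory), and O(~adjourn_session) is already established, so O(~seal_inventory).
Premise 12 is O(~hold_funds → seal_inventory); contrapositively O(~seal_inventory → hold_funds). Since O(~seal_inventory) holds, K gives O(hold_funds).
Applying K to premise 11 (O(hold_funds → delete_claim)) and O(hold_funds) yields O(delete_claim).
With premise 6, O(delete_claim → review_policy), the K-axiom yields O(review_policy).
Premise 3 is O(review_policy → escalate_permit); since O(review_policy), deontic closure gives O(escalate_permit).
Premise 9 is O(escalate_permit → notify_budget); since O(escalate_permit), deontic closure gives O(notify_budget).
Premises 4, 5, 8 do not contribute to this derivation.
Thus O(notify_budget), which is F(~notify_budget): ~notify_budget is forbidden.

Forbidden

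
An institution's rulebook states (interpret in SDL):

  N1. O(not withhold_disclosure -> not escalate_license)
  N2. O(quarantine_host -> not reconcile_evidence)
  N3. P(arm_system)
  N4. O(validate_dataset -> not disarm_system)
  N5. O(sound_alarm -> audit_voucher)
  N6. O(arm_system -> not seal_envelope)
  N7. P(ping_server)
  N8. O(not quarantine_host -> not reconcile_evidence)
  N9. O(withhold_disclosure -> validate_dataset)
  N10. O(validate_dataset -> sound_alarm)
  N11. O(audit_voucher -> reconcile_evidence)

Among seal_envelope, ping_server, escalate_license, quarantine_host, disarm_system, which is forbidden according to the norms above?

escalate_license

Premises 8 and 2 are O(not quarantine_host -> not reconcile_evidence) and O(quarantine_host -> not reconcile_evidence); every ideal world satisfies not quarantine_host or quarantine_host, so in either case not reconcile_evidence holds — hence O(not reconcile_evidence).
Premise 11 is O(audit_voucher -> reconcile_evidence); contrapositively O(not reconcile_evidence -> not audit_voucher). Since O(not reconcile_evidence) holds, K gives O(not audit_voucher).
The contrapositive of premise 5 (O(sound_alarm -> audit_voucher)) is O(not audit_voucher -> not sound_alarm), and O(not audit_voucher) is already established, so O(not sound_alarm).
The contrapositive of premise 10 (O(validate_dataset -> sound_alarm)) is O(not sound_alarm -> not validate_dataset), and O(not sound_alarm) is already established, so O(not validate_dataset).
The contrapositive of premise 9 (O(withhold_disclosure -> validate_dataset)) is O(not validate_dataset -> not withhold_disclosure), and O(not validate_dataset) is already established, so O(not withhold_disclosure).
With premise 1, O(not withhold_disclosure -> not escalate_license), the K-axiom yields O(not escalate_license).
So O(not escalate_license) holds, i.e. escalate_license is forbidden. None of the other listed options is forbidden under the premises.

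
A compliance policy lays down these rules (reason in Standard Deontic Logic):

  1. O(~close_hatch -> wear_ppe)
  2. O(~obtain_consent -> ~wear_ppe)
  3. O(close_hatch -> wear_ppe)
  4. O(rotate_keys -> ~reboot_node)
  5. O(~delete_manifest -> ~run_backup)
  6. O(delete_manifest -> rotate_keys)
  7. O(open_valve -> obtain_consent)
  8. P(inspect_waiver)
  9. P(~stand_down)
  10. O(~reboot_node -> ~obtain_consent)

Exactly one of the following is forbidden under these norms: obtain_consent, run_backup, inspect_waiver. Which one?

Premises 3 and 1 are O(close_hatch -> wear_ppe) and O(~close_hatch -> wear_ppe); every ideal world satisfies close_hatch or ~close_hatch, so in either case wear_ppe holds — hence O(wear_ppe).
The contrapositive of premise 2 (O(~obtain_consent -> ~wear_ppe)) is O(wear_ppe -> obtain_consent), and O(wear_ppe) is already established, so O(obtain_consent).
The contrapositive of premise 10 (O(~reboot_node -> ~obtain_consent)) is O(obtain_consent -> reboot_node), and O(obtain_consent) is already established, so O(reboot_node).
The contrapositive of premise 4 (O(rotate_keys -> ~reboot_node)) is O(reboot_node -> ~rotate_keys), and O(reboot_node) is already established, so O(~rotate_keys).
Premise 6 is O(delete_manifest -> rotate_keys); contrapositively O(~rotate_keys -> ~delete_manifest). Since O(~rotate_keys) holds, K gives O(~delete_manifest).
With premise 5, O(~delete_manifest -> ~run_backup), the K-axiom yields O(~run_backup).
So O(~run_backup) holds, i.e. run_backup is forbidden. None of the other listed options is forbidden under the premises.

run_backup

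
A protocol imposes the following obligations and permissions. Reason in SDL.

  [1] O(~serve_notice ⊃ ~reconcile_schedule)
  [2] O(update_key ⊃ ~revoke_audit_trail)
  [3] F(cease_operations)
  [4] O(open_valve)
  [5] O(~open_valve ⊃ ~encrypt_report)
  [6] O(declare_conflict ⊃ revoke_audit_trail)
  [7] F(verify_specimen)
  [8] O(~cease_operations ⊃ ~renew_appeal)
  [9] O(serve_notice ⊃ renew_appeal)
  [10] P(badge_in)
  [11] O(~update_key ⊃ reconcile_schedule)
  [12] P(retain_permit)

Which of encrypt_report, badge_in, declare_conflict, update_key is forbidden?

Premise 3, F(cease_operations), is equivalent to O(~cease_operations).
Applying K to premise 8 (O(~cease_operations ⊃ ~renew_appeal)) and O(~cease_operations) yields O(~renew_appeal).
The contrapositive of premise 9 (O(serve_notice ⊃ renew_appeal)) is O(~renew_appeal ⊃ ~serve_notice), and O(~renew_appeal) is already established, so O(~serve_notice).
Premise 1 is O(~serve_notice ⊃ ~reconcile_schedule); since O(~serve_notice), deontic closure gives O(~reconcile_schedule).
Premise 11, O(~update_key ⊃ reconcile_schedule), contraposes to O(~reconcile_schedule ⊃ update_key); with O(~reconcile_schedule) we get O(update_key).
With premise 2, O(update_key ⊃ ~revoke_audit_trail), the K-axiom yields O(~revoke_audit_trail).
Premise 6 is O(declare_conflict ⊃ revoke_audit_trail); contrapositively O(~revoke_audit_trail ⊃ ~declare_conflict). Since O(~revoke_audit_trail) holds, K gives O(~declare_conflict).
So O(~declare_conflict) holds, i.e. declare_conflict is forbidden. None of the other listed options is forbidden under the premises.

declare_conflict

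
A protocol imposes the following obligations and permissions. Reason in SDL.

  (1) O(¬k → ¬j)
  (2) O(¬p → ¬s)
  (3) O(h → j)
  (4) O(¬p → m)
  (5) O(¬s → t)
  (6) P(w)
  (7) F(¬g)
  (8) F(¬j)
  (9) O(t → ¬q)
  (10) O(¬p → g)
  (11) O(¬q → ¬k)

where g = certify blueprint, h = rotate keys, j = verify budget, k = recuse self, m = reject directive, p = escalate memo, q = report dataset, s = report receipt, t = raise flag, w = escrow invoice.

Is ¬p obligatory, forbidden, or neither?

Premise 8, F(¬j), is equivalent to O(j).
The contrapositive of premise 1 (O(¬k → ¬j)) is O(j → k), and O(j) is already established, so O(k).
The contrapositive of premise 11 (O(¬q → ¬k)) is O(k → q), and O(k) is already established, so O(q).
The contrapositive of premise 9 (O(t → ¬q)) is O(q → ¬t), and O(q) is already established, so O(¬t).
Premise 5, O(¬s → t), contraposes to O(¬t → s); with O(¬t) we get O(s).
Premise 2, O(¬p → ¬s), contraposes to O(s → p); with O(s) we get O(p).
Premises 3, 4, 6, 7, 10 do not contribute to this derivation.
Thus O(p), which is F(¬p): ¬p is forbidden.

Forbidden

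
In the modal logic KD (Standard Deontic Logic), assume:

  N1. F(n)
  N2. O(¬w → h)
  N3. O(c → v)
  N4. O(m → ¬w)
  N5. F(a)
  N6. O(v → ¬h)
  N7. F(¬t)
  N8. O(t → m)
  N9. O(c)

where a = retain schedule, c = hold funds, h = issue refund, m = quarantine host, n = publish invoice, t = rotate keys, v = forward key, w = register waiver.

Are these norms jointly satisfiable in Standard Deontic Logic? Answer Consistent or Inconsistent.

Premise 7, F(¬t), is equivalent to O(t).
Applying K to premise 8 (O(t → m)) and O(t) yields O(m).
Applying K to premise 4 (O(m → ¬w)) and O(m) yields O(¬w).
From O(¬w) and premise 2, O(¬w → h), we obtain O(h).
Premise 6, O(v → ¬h), contraposes to O(h → ¬v); with O(h) we get O(¬v).
Premise 3, O(c → v), contraposes to O(¬v → ¬c); with O(¬v) we get O(¬c).
However, premise 9 gives O(c).
We now have both O(¬c) and O(c) — c is simultaneously obligatory and forbidden, violating the D-axiom.

Inconsistent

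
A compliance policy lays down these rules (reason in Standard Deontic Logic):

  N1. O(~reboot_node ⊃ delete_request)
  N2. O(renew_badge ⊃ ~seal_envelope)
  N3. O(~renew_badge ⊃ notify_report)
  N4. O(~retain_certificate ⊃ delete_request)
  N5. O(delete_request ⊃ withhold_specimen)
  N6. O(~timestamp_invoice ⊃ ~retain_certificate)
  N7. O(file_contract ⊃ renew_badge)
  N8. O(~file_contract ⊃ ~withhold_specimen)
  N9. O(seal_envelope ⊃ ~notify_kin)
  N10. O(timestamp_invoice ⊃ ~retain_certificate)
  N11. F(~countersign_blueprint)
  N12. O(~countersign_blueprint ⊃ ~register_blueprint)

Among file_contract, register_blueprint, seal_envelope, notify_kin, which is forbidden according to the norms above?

seal_envelope

Premises 6 and 10 are O(~timestamp_invoice ⊃ ~retain_certificate) and O(timestamp_invoice ⊃ ~retain_certificate); every ideal world satisfies ~timestamp_invoice or timestamp_invoice, so in either case ~retain_certificate holds — hence O(~retain_certificate).
Applying K to premise 4 (O(~retain_certificate ⊃ delete_request)) and O(~retain_certificate) yields O(delete_request).
From O(delete_request) and premise 5, O(delete_request ⊃ withhold_specimen), we obtain O(withhold_specimen).
The contrapositive of premise 8 (O(~file_contract ⊃ ~withhold_specimen)) is O(withhold_specimen ⊃ file_contract), and O(withhold_specimen) is already established, so O(file_contract).
Premise 7 is O(file_contract ⊃ renew_badge); since O(file_contract), deontic closure gives O(renew_badge).
Applying K to premise 2 (O(renew_badge ⊃ ~seal_envelope)) and O(renew_badge) yields O(~seal_envelope).
So O(~seal_envelope) holds, i.e. seal_envelope is forbidden. None of the other listed options is forbidden under the premises.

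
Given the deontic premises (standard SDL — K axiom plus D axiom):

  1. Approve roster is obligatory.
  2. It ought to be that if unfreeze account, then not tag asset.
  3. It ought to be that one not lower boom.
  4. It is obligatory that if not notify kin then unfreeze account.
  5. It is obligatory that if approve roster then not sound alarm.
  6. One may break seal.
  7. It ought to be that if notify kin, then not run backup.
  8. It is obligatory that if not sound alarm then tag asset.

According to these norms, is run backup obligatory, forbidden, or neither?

Premise 1 gives O(approve_roster).
Premise 5 is O(approve_roster → ¬sound_alarm); since O(approve_roster), deontic closure gives O(¬sound_alarm).
From O(¬sound_alarm) and premise 8, O(¬sound_alarm → tag_asset), we obtain O(tag_asset).
Premise 2, O(unfreeze_account → ¬tag_asset), contraposes to O(tag_asset → ¬unfreeze_account); with O(tag_asset) we get O(¬unfreeze_account).
Premise 4, O(¬notify_kin → unfreeze_account), contraposes to O(¬unfreeze_account → notify_kin); with O(¬unfreeze_account) we get O(notify_kin).
Premise 7 is O(notify_kin → ¬run_backup); since O(notify_kin), deontic closure gives O(¬run_backup).
Premises 3, 6 do not contribute to this derivation.
Thus O(¬run_backup), which is F(run_backup): run_backup is forbidden.

Forbidden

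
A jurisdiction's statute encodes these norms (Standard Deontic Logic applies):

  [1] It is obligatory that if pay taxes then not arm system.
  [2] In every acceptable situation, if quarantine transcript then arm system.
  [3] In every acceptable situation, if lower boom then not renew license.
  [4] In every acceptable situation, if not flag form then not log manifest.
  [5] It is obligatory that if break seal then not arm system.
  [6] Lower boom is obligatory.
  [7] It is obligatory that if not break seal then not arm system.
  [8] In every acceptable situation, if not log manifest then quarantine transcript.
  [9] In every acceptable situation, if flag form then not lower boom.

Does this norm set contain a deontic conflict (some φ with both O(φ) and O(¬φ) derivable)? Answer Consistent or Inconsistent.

Inconsistent

By case analysis on break_seal: premise 5 gives O(break_seal → ¬arm_system) and premise 7 gives O(¬break_seal → ¬arm_system), so O(¬arm_system) either way.
Premise 2, O(quarantine_transcript → arm_system), contraposes to O(¬arm_system → ¬quarantine_transcript); with O(¬arm_system) we get O(¬quarantine_transcript).
Premise 8, O(¬log_manifest → quarantine_transcript), contraposes to O(¬quarantine_transcript → log_manifest); with O(¬quarantine_transcript) we get O(log_manifest).
Premise 4 is O(¬flag_form → ¬log_manifest); contrapositively O(log_manifest → flag_form). Since O(log_manifest) holds, K gives O(flag_form).
Premise 9 is O(flag_form → ¬lower_boom); since O(flag_form), deontic closure gives O(¬lower_boom).
But premise 6 directly asserts O(lower_boom).
We now have both O(¬lower_boom) and O(lower_boom) — lower_boom is simultaneously obligatory and forbidden, violating the D-axiom.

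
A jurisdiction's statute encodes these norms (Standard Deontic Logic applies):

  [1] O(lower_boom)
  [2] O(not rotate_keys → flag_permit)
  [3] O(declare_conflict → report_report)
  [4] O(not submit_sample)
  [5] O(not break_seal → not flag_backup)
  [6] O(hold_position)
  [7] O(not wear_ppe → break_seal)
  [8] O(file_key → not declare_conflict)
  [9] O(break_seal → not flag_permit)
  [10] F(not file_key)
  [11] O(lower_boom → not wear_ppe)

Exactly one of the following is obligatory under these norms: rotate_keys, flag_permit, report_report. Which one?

rotate_keys

Premise 1 states O(lower_boom) outright.
Applying K to premise 11 (O(lower_boom → not wear_ppe)) and O(lower_boom) yields O(not wear_ppe).
Applying K to premise 7 (O(not wear_ppe → break_seal)) and O(not wear_ppe) yields O(break_seal).
Premise 9 is O(break_seal → not flag_permit); since O(break_seal), deontic closure gives O(not flag_permit).
Premise 2, O(not rotate_keys → flag_permit), contraposes to O(not flag_permit → rotate_keys); with O(not flag_permit) we get O(rotate_keys).
So O(rotate_keys) holds — rotate_keys is obligatory. None of the other listed options is made obligatory by any chain of premises.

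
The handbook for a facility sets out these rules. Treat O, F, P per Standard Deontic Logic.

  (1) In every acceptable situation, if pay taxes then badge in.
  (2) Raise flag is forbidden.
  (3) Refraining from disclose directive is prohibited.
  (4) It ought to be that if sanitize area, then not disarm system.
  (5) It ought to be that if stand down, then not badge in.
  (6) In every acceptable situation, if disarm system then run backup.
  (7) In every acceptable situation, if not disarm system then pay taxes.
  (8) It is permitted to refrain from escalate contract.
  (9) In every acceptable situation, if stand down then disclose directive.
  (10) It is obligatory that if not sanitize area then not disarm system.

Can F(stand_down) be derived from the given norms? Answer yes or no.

Premises 4 and 10 cover both cases: O(sanitize_area → ¬disarm_system) and O(¬sanitize_area → ¬disarm_system). Since sanitize_area ∨ ¬sanitize_area is a tautology, O(¬disarm_system) follows.
Applying K to premise 7 (O(¬disarm_system → pay_taxes)) and O(¬disarm_system) yields O(pay_taxes).
From O(pay_taxes) and premise 1, O(pay_taxes → badge_in), we obtain O(badge_in).
Premise 5, O(stand_down → ¬badge_in), contraposes to O(badge_in → ¬stand_down); with O(badge_in) we get O(¬stand_down).
Premises 2, 3, 6, 8, 9 do not contribute to this derivation.
So O(¬stand_down) holds, i.e. F(stand_down). The claim follows.

Yes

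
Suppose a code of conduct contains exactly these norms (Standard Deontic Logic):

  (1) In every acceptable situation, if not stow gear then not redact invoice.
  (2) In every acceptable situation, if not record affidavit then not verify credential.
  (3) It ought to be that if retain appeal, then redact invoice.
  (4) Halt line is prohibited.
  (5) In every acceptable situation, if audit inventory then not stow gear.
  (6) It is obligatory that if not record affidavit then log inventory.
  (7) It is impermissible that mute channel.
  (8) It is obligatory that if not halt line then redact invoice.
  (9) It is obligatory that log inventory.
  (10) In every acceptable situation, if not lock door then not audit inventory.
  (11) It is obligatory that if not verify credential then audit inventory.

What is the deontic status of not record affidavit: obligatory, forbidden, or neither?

Forbidden

Premise 4 is F(halt_line), i.e. O(¬halt_line).
From O(¬halt_line) and premise 8, O(¬halt_line → redact_invoice), we obtain O(redact_invoice).
Premise 1 is O(¬stow_gear → ¬redact_invoice); contrapositively O(redact_invoice → stow_gear). Since O(redact_invoice) holds, K gives O(stow_gear).
Premise 5, O(audit_inventory → ¬stow_gear), contraposes to O(stow_gear → ¬audit_inventory); with O(stow_gear) we get O(¬audit_inventory).
Premise 11, O(¬verify_credential → audit_inventory), contraposes to O(¬audit_inventory → verify_credential); with O(¬audit_inventory) we get O(verify_credential).
Premise 2 is O(¬record_affidavit → ¬verify_credential); contrapositively O(verify_credential → record_affidavit). Since O(verify_credential) holds, K gives O(record_affidavit).
Premises 3, 6, 7, 9, 10 do not contribute to this derivation.
Thus O(record_affidavit), which is F(¬record_affidavit): ¬record_affidavit is forbidden.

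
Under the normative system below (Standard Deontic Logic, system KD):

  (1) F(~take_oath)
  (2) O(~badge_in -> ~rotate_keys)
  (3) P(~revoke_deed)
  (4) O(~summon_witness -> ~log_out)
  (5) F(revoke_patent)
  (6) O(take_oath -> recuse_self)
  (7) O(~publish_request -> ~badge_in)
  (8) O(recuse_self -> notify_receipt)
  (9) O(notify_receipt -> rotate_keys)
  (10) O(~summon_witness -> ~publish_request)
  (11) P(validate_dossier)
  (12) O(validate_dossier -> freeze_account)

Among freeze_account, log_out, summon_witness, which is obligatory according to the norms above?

Premise 1 is F(~take_oath), i.e. O(take_oath).
Applying K to premise 6 (O(take_oath -> recuse_self)) and O(take_oath) yields O(recuse_self).
Premise 8 is O(recuse_self -> notify_receipt); since O(recuse_self), deontic closure gives O(notify_receipt).
From O(notify_receipt) and premise 9, O(notify_receipt -> rotate_keys), we obtain O(rotate_keys).
The contrapositive of premise 2 (O(~badge_in -> ~rotate_keys)) is O(rotate_keys -> badge_in), and O(rotate_keys) is already established, so O(badge_in).
Premise 7 is O(~publish_request -> ~badge_in); contrapositively O(badge_in -> publish_request). Since O(badge_in) holds, K gives O(publish_request).
Premise 10, O(~summon_witness -> ~publish_request), contraposes to O(publish_request -> summon_witness); with O(publish_request) we get O(summon_witness).
So O(summon_witness) holds — summon_witness is obligatory. None of the other listed options is made obligatory by any chain of premises.

summon_witness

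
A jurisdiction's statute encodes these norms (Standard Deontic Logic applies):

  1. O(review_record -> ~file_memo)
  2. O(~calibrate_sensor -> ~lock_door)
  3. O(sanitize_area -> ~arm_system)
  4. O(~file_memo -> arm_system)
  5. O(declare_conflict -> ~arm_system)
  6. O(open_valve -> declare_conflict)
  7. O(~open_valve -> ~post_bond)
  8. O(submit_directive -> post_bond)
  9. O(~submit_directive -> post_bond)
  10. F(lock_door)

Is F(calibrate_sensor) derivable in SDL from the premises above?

Premise 2 is O(~calibrate_sensor -> ~lock_door); even if O(~lock_door) held, inferring O(~calibrate_sensor) would be affirming the consequent — invalid.
No other premise forces O(~calibrate_sensor). An ideal world satisfying every premise can still have calibrate_sensor true, so F(calibrate_sensor) is not derivable.

No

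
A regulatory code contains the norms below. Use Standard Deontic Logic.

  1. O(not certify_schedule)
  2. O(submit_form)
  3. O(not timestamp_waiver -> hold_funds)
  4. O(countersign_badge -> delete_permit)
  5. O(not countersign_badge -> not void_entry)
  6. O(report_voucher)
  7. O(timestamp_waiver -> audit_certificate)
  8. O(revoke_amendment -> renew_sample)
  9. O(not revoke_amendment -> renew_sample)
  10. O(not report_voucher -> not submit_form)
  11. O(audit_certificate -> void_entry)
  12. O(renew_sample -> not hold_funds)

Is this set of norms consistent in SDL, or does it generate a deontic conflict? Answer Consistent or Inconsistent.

Premise 10 is O(not report_voucher -> not submit_form), but O(not report_voucher) is not derivable from the premises, so it does not yield O(not submit_form).
So O(not submit_form) is not derivable, and the apparent clash with O(submit_form) does not arise.
A world satisfying every obligation exists (e.g. audit_certificate=true, certify_schedule=false, countersign_badge=true, delete_permit=true, hold_funds=false, renew_sample=true, report_voucher=true, revoke_amendment=false, submit_form=true, timestamp_waiver=true, void_entry=true); no atom is both obligatory and forbidden, so the set is consistent.

Consistent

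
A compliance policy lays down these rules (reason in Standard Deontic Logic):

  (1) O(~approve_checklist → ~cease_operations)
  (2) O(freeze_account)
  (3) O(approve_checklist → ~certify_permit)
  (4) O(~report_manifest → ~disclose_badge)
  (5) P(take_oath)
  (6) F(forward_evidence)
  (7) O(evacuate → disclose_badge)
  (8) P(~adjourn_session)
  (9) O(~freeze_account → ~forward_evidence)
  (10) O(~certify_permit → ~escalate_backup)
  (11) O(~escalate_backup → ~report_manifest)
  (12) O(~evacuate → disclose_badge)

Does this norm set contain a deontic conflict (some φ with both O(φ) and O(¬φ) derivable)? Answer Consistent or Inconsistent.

Premise 9 is O(~freeze_account → ~forward_evidence); even if O(~forward_evidence) held, inferring O(~freeze_account) would be affirming the consequent — invalid.
So O(~freeze_account) is not derivable, and the apparent clash with O(freeze_account) does not arise.
A world satisfying every obligation exists (e.g. adjourn_session=false, approve_checklist=false, cease_operations=false, certify_permit=true, disclose_badge=true, escalate_backup=true, evacuate=false, forward_evidence=false, freeze_account=true, report_manifest=true, take_oath=false); no atom is both obligatory and forbidden, so the set is consistent.

Consistent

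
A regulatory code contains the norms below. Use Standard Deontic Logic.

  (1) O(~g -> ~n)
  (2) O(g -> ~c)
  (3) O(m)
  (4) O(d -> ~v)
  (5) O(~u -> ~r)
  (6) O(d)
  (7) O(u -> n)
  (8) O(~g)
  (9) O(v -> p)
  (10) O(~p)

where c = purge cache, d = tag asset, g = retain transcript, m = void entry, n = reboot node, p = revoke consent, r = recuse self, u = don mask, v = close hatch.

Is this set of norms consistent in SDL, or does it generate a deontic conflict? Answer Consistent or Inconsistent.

Consistent

Premise 9 is O(v -> p), but O(v) is not derivable from the premises, so it does not yield O(p).
So O(p) is not derivable, and the apparent clash with O(~p) does not arise.
A world satisfying every obligation exists (e.g. c=false, d=true, g=false, m=true, n=false, p=false, r=false, u=false, v=false); no atom is both obligatory and forbidden, so the set is consistent.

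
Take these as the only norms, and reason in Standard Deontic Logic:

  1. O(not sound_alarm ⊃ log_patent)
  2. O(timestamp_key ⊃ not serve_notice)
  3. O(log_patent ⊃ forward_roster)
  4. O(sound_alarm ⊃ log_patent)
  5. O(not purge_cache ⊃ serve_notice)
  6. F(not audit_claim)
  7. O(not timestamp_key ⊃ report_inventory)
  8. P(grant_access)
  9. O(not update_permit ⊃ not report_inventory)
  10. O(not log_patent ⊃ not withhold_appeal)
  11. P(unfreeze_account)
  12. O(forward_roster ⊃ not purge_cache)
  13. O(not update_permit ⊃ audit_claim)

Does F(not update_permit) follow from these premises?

Premises 1 and 4 cover both cases: O(not sound_alarm ⊃ log_patent) and O(sound_alarm ⊃ log_patent). Since not sound_alarm ∨ sound_alarm is a tautology, O(log_patent) follows.
From O(log_patent) and premise 3, O(log_patent ⊃ forward_roster), we obtain O(forward_roster).
With premise 12, O(forward_roster ⊃ not purge_cache), the K-axiom yields O(not purge_cache).
With premise 5, O(not purge_cache ⊃ serve_notice), the K-axiom yields O(serve_notice).
The contrapositive of premise 2 (O(timestamp_key ⊃ not serve_notice)) is O(serve_notice ⊃ not timestamp_key), and O(serve_notice) is already established, so O(not timestamp_key).
With premise 7, O(not timestamp_key ⊃ report_inventory), the K-axiom yields O(report_inventory).
The contrapositive of premise 9 (O(not update_permit ⊃ not report_inventory)) is O(report_inventory ⊃ update_permit), and O(report_inventory) is already established, so O(update_permit).
Premises 6, 8, 10, 11, 13 do not contribute to this derivation.
So O(update_permit) holds, i.e. F(not update_permit). The claim follows.

Yes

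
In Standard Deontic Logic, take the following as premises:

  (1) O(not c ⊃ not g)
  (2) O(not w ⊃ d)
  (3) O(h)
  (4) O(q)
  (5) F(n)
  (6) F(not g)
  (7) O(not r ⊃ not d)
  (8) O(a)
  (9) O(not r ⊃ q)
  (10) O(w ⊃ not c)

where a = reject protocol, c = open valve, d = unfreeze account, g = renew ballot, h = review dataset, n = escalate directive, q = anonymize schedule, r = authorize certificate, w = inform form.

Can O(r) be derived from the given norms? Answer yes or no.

F(not g) at premise 6 means O(g).
The contrapositive of premise 1 (O(not c ⊃ not g)) is O(g ⊃ c), and O(g) is already established, so O(c).
The contrapositive of premise 10 (O(w ⊃ not c)) is O(c ⊃ not w), and O(c) is already established, so O(not w).
From O(not w) and premise 2, O(not w ⊃ d), we obtain O(d).
Premise 7 is O(not r ⊃ not d); contrapositively O(d ⊃ r). Since O(d) holds, K gives O(r).
Premises 3, 4, 5, 8, 9 do not contribute to this derivation.
So O(r) follows.

Yes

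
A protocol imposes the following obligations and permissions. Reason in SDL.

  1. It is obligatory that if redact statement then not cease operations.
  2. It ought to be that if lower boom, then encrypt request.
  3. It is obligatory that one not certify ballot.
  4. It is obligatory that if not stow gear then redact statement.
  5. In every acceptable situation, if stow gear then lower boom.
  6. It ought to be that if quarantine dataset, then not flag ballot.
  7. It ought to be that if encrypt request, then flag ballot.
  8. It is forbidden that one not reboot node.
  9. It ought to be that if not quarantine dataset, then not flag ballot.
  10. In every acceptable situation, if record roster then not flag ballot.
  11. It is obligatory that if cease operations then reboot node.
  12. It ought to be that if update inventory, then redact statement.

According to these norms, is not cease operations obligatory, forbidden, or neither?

By case analysis on quarantine_dataset: premise 6 gives O(quarantine_dataset → ¬flag_ballot) and premise 9 gives O(¬quarantine_dataset → ¬flag_ballot), so O(¬flag_ballot) either way.
The contrapositive of premise 7 (O(encrypt_request → flag_ballot)) is O(¬flag_ballot → ¬encrypt_request), and O(¬flag_ballot) is already established, so O(¬encrypt_request).
Premise 2 is O(lower_boom → encrypt_request); contrapositively O(¬encrypt_request → ¬lower_boom). Since O(¬encrypt_request) holds, K gives O(¬lower_boom).
The contrapositive of premise 5 (O(stow_gear → lower_boom)) is O(¬lower_boom → ¬stow_gear), and O(¬lower_boom) is already established, so O(¬stow_gear).
With premise 4, O(¬stow_gear → redact_statement), the K-axiom yields O(redact_statement).
From O(redact_statement) and premise 1, O(redact_statement → ¬cease_operations), we obtain O(¬cease_operations).
Premises 3, 8, 10, 11, 12 do not contribute to this derivation.
Hence ¬cease_operations is obligatory.

Obligatory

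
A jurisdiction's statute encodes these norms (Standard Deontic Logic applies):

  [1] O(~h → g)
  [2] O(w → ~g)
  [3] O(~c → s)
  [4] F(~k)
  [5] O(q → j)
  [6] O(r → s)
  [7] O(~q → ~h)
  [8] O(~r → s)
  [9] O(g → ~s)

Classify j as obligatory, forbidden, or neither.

Obligatory

Premises 8 and 6 are O(~r → s) and O(r → s); every ideal world satisfies ~r or r, so in either case s holds — hence O(s).
Premise 9 is O(g → ~s); contrapositively O(s → ~g). Since O(s) holds, K gives O(~g).
Premise 1, O(~h → g), contraposes to O(~g → h); with O(~g) we get O(h).
Premise 7 is O(~q → ~h); contrapositively O(h → q). Since O(h) holds, K gives O(q).
With premise 5, O(q → j), the K-axiom yields O(j).
Premises 2, 3, 4 do not contribute to this derivation.
Hence j is obligatory.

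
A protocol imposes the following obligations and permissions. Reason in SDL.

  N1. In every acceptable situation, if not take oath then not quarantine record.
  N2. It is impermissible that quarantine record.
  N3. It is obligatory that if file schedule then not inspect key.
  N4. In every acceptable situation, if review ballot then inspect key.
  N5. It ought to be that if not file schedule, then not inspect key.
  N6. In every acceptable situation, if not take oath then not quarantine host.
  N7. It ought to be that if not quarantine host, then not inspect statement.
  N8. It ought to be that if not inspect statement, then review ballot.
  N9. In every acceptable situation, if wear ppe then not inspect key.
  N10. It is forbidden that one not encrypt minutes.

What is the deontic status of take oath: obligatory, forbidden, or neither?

Premises 5 and 3 are O(¬file_schedule → ¬inspect_key) and O(file_schedule → ¬inspect_key); every ideal world satisfies ¬file_schedule or file_schedule, so in either case ¬inspect_key holds — hence O(¬inspect_key).
Premise 4, O(review_ballot → inspect_key), contraposes to O(¬inspect_key → ¬review_ballot); with O(¬inspect_key) we get O(¬review_ballot).
Premise 8 is O(¬inspect_statement → review_ballot); contrapositively O(¬review_ballot → inspect_statement). Since O(¬review_ballot) holds, K gives O(inspect_statement).
Premise 7 is O(¬quarantine_host → ¬inspect_statement); contrapositively O(inspect_statement → quarantine_host). Since O(inspect_statement) holds, K gives O(quarantine_host).
Premise 6 is O(¬take_oath → ¬quarantine_host); contrapositively O(quarantine_host → take_oath). Since O(quarantine_host) holds, K gives O(take_oath).
Premises 1, 2, 9, 10 do not contribute to this derivation.
Hence take_oath is obligatory.

Obligatory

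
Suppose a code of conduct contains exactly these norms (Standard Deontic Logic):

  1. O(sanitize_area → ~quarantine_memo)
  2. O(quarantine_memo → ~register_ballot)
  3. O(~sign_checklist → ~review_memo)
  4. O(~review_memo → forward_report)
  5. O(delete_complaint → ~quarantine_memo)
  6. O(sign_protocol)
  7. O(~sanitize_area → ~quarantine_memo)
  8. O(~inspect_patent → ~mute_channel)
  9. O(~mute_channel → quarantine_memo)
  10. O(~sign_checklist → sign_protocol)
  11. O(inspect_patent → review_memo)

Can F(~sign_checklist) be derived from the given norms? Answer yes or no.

Yes

By case analysis on ~sanitize_area: premise 7 gives O(~sanitize_area → ~quarantine_memo) and premise 1 gives O(sanitize_area → ~quarantine_memo), so O(~quarantine_memo) either way.
The contrapositive of premise 9 (O(~mute_channel → quarantine_memo)) is O(~quarantine_memo → mute_channel), and O(~quarantine_memo) is already established, so O(mute_channel).
The contrapositive of premise 8 (O(~inspect_patent → ~mute_channel)) is O(mute_channel → inspect_patent), and O(mute_channel) is already established, so O(inspect_patent).
From O(inspect_patent) and premise 11, O(inspect_patent → review_memo), we obtain O(review_memo).
Premise 3 is O(~sign_checklist → ~review_memo); contrapositively O(review_memo → sign_checklist). Since O(review_memo) holds, K gives O(sign_checklist).
Premises 2, 4, 5, 6, 10 do not contribute to this derivation.
So O(sign_checklist) holds, i.e. F(~sign_checklist). The claim follows.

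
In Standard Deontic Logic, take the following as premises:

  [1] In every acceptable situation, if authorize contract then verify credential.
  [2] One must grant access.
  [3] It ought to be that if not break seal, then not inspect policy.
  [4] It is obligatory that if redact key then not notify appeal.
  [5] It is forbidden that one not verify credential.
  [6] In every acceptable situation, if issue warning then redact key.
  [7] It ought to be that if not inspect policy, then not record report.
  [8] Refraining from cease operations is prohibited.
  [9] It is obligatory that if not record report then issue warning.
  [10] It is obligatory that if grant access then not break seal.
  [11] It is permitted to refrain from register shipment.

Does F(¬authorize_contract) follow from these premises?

Premise 1 is O(authorize_contract → verify_credential); even if O(verify_credential) held, inferring O(authorize_contract) would be affirming the consequent — invalid.
No other premise forces O(authorize_contract). An ideal world satisfying every premise can still have ¬authorize_contract true, so F(¬authorize_contract) is not derivable.

No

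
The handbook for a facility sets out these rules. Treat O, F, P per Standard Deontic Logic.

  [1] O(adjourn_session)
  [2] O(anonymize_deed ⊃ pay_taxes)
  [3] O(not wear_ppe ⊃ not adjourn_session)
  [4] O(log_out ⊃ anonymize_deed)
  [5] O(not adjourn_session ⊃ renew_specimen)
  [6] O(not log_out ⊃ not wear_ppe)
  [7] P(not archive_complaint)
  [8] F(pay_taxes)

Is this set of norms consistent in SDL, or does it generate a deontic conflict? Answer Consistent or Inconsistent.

Premise 1 gives O(adjourn_session).
The contrapositive of premise 3 (O(not wear_ppe ⊃ not adjourn_session)) is O(adjourn_session ⊃ wear_ppe), and O(adjourn_session) is already established, so O(wear_ppe).
The contrapositive of premise 6 (O(not log_out ⊃ not wear_ppe)) is O(wear_ppe ⊃ log_out), and O(wear_ppe) is already established, so O(log_out).
With premise 4, O(log_out ⊃ anonymize_deed), the K-axiom yields O(anonymize_deed).
Applying K to premise 2 (O(anonymize_deed ⊃ pay_taxes)) and O(anonymize_deed) yields O(pay_taxes).
Yet premise 8 is F(pay_taxes), i.e. O(not pay_taxes).
We now have both O(pay_taxes) and O(not pay_taxes) — pay_taxes is simultaneously obligatory and forbidden, violating the D-axiom.

Inconsistent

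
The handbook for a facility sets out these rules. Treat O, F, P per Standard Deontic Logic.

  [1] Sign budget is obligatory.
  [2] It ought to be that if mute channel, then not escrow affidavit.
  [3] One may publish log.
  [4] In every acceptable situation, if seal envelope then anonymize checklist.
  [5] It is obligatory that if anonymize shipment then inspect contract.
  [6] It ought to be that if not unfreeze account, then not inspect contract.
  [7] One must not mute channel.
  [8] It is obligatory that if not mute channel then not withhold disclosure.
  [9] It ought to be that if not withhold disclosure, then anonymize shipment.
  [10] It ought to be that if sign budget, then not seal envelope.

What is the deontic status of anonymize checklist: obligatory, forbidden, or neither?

Neither

Premise 4 is O(seal_envelope → anonymize_checklist), but O(seal_envelope) is not derivable from the premises, so it does not yield O(anonymize_checklist).
No premise or chain of K-axiom applications forces O(anonymize_checklist), and none forces O(¬anonymize_checklist). So anonymize_checklist is neither obligatory nor forbidden under these norms.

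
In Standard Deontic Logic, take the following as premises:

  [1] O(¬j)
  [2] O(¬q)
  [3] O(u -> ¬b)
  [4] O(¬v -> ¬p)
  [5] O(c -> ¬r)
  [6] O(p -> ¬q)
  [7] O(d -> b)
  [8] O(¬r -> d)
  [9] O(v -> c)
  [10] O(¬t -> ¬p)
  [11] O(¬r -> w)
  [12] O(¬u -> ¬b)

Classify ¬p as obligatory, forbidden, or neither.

Obligatory

By case analysis on u: premise 3 gives O(u -> ¬b) and premise 12 gives O(¬u -> ¬b), so O(¬b) either way.
Premise 7, O(d -> b), contraposes to O(¬b -> ¬d); with O(¬b) we get O(¬d).
The contrapositive of premise 8 (O(¬r -> d)) is O(¬d -> r), and O(¬d) is already established, so O(r).
Premise 5, O(c -> ¬r), contraposes to O(r -> ¬c); with O(r) we get O(¬c).
The contrapositive of premise 9 (O(v -> c)) is O(¬c -> ¬v), and O(¬c) is already established, so O(¬v).
With premise 4, O(¬v -> ¬p), the K-axiom yields O(¬p).
Premises 1, 2, 6, 10, 11 do not contribute to this derivation.
Hence ¬p is obligatory.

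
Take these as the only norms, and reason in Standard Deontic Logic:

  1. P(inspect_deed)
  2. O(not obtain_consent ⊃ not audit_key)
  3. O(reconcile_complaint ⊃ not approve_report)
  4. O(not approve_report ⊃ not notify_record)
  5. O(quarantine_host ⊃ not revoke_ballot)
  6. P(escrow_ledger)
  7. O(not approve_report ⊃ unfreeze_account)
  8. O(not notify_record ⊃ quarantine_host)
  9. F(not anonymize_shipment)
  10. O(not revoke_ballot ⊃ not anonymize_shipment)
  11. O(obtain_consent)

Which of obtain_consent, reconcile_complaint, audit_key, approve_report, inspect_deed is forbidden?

F(not anonymize_shipment) at premise 9 means O(anonymize_shipment).
Premise 10, O(not revoke_ballot ⊃ not anonymize_shipment), contraposes to O(anonymize_shipment ⊃ revoke_ballot); with O(anonymize_shipment) we get O(revoke_ballot).
The contrapositive of premise 5 (O(quarantine_host ⊃ not revoke_ballot)) is O(revoke_ballot ⊃ not quarantine_host), and O(revoke_ballot) is already established, so O(not quarantine_host).
Premise 8 is O(not notify_record ⊃ quarantine_host); contrapositively O(not quarantine_host ⊃ notify_record). Since O(not quarantine_host) holds, K gives O(notify_record).
The contrapositive of premise 4 (O(not approve_report ⊃ not notify_record)) is O(notify_record ⊃ approve_report), and O(notify_record) is already established, so O(approve_report).
Premise 3, O(reconcile_complaint ⊃ not approve_report), contraposes to O(approve_report ⊃ not reconcile_complaint); with O(approve_report) we get O(not reconcile_complaint).
So O(not reconcile_complaint) holds, i.e. reconcile_complaint is forbidden. None of the other listed options is forbidden under the premises.

reconcile_complaint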